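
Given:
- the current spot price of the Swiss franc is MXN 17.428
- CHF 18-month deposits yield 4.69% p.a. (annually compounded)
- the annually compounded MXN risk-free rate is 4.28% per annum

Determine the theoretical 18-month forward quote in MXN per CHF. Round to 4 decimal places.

T = 18/12 years.
MXN accumulates by (1 + 0.0428)^(18/12) = 1.06488212.
CHF growth factor: (1 + 0.0469)^(18/12) = 1.07116852.
Forward (MXN per CHF) = 17.428 × 1.06488212 / 1.07116852 = 17.325720.

17.3257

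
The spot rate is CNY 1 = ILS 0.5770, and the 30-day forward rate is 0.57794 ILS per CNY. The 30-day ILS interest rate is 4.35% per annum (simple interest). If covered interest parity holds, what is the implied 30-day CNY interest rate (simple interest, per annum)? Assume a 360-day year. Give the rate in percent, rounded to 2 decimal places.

2.39%

T = 30/360 years.
F/S = 0.57794/0.577 = 1.0016291 = (growth of ILS) / (growth of CNY).
The ILS side grows by 1 + 0.0435×30/360 = 1.003625.
Hence g_CNY = 1.0019927.
r = (1.0019927 − 1)/(30/360) = 0.023912 → 2.39%.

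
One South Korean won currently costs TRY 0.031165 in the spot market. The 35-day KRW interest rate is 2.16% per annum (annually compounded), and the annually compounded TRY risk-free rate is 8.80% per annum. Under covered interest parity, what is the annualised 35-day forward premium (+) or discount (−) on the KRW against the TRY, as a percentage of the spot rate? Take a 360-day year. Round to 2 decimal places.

T = 35/360 years.
No-arbitrage forward: 0.031165 × 1.0082335 / 1.0020798 = 0.031356382 TRY/KRW.
(F − S)/S ÷ T = (0.031356382 − 0.031165)/0.031165/(35/360) = 0.063164 → 6.32%.

+6.32%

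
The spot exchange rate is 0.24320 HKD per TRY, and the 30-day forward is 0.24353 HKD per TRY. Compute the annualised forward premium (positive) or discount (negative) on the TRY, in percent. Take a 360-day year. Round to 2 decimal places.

T = 30/360 years.
TRY trades forward at +0.13569% vs spot over the period.
×(1/T) gives 1.63% p.a.

+1.63%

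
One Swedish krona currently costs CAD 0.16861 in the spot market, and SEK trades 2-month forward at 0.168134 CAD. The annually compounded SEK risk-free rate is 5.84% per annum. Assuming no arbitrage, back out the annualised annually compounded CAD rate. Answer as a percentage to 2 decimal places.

T = 2/12 years.
By CIP, F/S equals the CAD-to-SEK growth ratio: 0.168134/0.16861 = 0.9971769.
SEK growth factor: (1 + 0.0584)^(2/12) = 1.0095046.
That pins the CAD growth at 1.0066547.
Annualise: 1.0066547^(12/2) − 1 = 0.040598 = 4.06%.

4.06%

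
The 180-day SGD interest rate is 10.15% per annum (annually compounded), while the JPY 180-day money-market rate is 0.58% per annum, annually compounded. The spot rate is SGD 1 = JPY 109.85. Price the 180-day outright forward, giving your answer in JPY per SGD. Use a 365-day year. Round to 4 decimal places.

105.0350

T = 180/365 years.
JPY growth factor: (1 + 0.0058)^(180/365) = 1.002856082.
Growth of 1 SGD over T: (1 + 0.1015)^(180/365) = 1.048828997.
So F = 109.85 × 1.002856082 / 1.048828997 = 105.034988 (JPY/SGD).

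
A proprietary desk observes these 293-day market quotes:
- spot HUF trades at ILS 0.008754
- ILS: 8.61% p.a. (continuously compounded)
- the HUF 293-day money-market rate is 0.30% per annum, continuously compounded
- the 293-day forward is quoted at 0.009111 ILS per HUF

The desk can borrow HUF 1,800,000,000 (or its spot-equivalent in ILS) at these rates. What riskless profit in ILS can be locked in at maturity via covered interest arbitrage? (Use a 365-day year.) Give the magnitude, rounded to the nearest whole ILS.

T = 293/365 years.
Route A — deposit HUF, sell forward: 1,800,000,000 × 1.0024111213 × 0.009111 = ILS 16,439,341.91.
Route B — convert at spot, deposit ILS: 1,800,000,000 × 0.008754 × 1.0715603855 = ILS 16,884,791.31.
The quoted forward undervalues HUF, so borrow HUF, convert to ILS at spot, deposit the ILS at 8.61%, and buy HUF forward at 0.009111 to cover the loan.
The gap between the two covered legs is ILS 445,449.

ILS 445,449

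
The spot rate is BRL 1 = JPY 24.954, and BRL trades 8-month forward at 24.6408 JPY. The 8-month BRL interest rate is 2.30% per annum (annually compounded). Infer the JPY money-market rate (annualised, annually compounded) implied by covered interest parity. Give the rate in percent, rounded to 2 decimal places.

0.38%

T = 8/12 years.
CIP gives F = S · g_JPY/g_BRL, so g_JPY/g_BRL = 24.6408/24.954 = 0.9874489.
BRL growth factor: (1 + 0.0230)^(8/12) = 1.0152751.
So the JPY growth factor = 1.0025323.
Annualise: 1.0025323^(12/8) − 1 = 0.003801 = 0.38%.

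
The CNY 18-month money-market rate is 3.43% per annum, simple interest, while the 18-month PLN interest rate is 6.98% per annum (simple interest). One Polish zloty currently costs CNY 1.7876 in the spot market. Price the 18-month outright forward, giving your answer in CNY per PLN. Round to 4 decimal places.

1.7014

T = 18/12 years.
Growth of 1 CNY over T: 1 + 0.0343×18/12 = 1.051450.
PLN accumulates by 1 + 0.0698×18/12 = 1.104700.
Forward (CNY per PLN) = 1.7876 × 1.051450 / 1.104700 = 1.701432.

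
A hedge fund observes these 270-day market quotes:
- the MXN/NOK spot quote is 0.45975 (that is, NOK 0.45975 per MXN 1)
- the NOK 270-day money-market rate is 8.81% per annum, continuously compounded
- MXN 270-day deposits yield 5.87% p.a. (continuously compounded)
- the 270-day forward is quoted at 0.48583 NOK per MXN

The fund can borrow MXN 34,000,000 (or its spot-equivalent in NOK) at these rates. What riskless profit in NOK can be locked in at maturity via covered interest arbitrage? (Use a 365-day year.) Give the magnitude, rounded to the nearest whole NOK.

NOK 567,143

T = 270/365 years.
Route A — deposit MXN, sell forward: 34,000,000 × 1.0443784438 × 0.48583 = NOK 17,251,272.90.
Route B — convert at spot, deposit NOK: 34,000,000 × 0.45975 × 1.0673403106 = NOK 16,684,130.07.
The quoted forward overvalues MXN, so borrow NOK, buy MXN at spot, deposit the MXN at 5.87%, and sell the proceeds forward at 0.48583.
Arbitrage profit = |17,251,272.90 − 16,684,130.07| = NOK 567,143.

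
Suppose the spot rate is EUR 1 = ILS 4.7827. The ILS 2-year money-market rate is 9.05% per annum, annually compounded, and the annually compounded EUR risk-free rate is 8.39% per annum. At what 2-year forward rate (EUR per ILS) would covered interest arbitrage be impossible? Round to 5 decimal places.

0.20656

T = 2 years.
ILS accumulates by (1 + 0.0905)^2 = 1.1891903.
EUR growth factor: (1 + 0.0839)^2 = 1.1748392.
CIP: F = S · (grow ILS)/(grow EUR) = 4.7827 × 1.1891903/1.1748392 = 4.841122 ILS per EUR.
Invert for EUR per ILS: 1 / 4.841122 = 0.20656.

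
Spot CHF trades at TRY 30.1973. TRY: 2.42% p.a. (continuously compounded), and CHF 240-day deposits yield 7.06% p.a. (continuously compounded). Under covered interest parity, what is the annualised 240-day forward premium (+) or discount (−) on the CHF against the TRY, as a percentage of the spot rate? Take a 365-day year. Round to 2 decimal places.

T = 240/365 years.
F = S · g_TRY/g_CHF = 30.1973 × 1.0160396/1.0475163 = 29.2899047.
(F − S)/S ÷ T = (29.2899047 − 30.1973)/30.1973/(240/365) = -0.045699 → -4.57%.

-4.57%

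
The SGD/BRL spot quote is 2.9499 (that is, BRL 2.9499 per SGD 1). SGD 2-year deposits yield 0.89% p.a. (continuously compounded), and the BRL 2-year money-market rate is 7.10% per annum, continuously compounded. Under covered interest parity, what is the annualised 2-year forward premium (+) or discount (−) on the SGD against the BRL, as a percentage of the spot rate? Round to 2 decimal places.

+6.61%

T = 2 years.
CIP forward (BRL per SGD) = 2.9499 × 1.1525766/1.0179594 = 3.3400013.
(F − S)/S ÷ T = (3.3400013 − 2.9499)/2.9499/2 = 0.066121 → 6.61%.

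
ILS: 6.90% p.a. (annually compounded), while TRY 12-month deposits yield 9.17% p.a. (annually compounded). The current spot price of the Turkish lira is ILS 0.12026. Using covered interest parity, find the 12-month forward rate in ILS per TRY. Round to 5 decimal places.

0.11776

T = 1 year.
ILS growth factor: (1 + 0.0690)^1 = 1.069000.
TRY accumulates by (1 + 0.0917)^1 = 1.091700.
Forward (ILS per TRY) = 0.12026 × 1.069000 / 1.091700 = 0.1177594.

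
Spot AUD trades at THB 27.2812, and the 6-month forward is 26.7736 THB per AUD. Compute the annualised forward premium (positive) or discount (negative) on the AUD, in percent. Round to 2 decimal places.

T = 6/12 years.
AUD trades forward at -1.86062% vs spot over the period.
Per annum: -0.0186062 / (6/12) = -0.037212 = -3.72%.

-3.72%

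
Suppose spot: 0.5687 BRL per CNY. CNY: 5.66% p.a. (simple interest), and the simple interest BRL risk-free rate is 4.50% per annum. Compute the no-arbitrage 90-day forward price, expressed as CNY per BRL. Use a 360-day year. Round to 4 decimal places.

T = 90/360 years.
BRL growth factor: 1 + 0.0450×90/360 = 1.011250.
CNY growth factor: 1 + 0.0566×90/360 = 1.014150.
So F = 0.5687 × 1.011250 / 1.014150 = 0.5670738 (BRL/CNY).
Quoted the other way: 1/0.5670738 = 1.7634 CNY per BRL.

1.7634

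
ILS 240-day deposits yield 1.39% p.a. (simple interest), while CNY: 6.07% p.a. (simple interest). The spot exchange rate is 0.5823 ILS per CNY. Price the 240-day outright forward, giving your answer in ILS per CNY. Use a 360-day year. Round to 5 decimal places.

0.56484

T = 240/360 years.
ILS growth factor: 1 + 0.0139×240/360 = 1.0092667.
Growth of 1 CNY over T: 1 + 0.0607×240/360 = 1.0404667.
So F = 0.5823 × 1.0092667 / 1.0404667 = 0.5648388 (ILS/CNY).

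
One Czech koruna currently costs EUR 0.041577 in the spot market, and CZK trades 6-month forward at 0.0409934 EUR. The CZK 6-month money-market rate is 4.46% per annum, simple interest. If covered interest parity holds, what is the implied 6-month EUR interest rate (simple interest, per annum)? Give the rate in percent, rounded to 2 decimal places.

1.59%

T = 6/12 years.
By CIP, F/S equals the EUR-to-CZK growth ratio: 0.0409934/0.041577 = 0.9859634.
The CZK side grows by 1 + 0.0446×6/12 = 1.022300.
So the EUR growth factor = 1.0079504.
(1.0079504 − 1)/T = 0.015901, i.e. 1.59%.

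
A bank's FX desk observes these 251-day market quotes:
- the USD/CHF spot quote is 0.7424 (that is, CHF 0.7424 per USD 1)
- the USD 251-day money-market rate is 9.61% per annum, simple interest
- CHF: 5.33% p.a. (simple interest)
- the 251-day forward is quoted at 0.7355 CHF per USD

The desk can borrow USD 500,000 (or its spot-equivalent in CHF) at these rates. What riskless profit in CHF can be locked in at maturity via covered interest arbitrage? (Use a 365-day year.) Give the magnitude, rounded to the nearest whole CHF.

T = 251/365 years.
Route A — deposit USD, sell forward: 500,000 × 1.06608521 × 0.7355 = CHF 392,052.84.
Route B — convert at spot, deposit CHF: 500,000 × 0.7424 × 1.03665288 = CHF 384,805.55.
The quoted forward overvalues USD, so borrow CHF, buy USD at spot, deposit the USD at 9.61%, and sell the proceeds forward at 0.7355.
The gap between the two covered legs is CHF 7,247.

CHF 7,247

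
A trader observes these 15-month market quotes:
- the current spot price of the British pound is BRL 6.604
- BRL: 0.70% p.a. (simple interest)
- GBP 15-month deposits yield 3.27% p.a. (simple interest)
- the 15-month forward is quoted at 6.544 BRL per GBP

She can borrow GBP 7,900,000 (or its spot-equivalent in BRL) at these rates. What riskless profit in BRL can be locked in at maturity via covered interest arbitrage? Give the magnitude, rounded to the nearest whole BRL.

T = 15/12 years.
Invest the GBP and cover forward: 7,900,000 × 1.040875 × 6.544 = BRL 53,810,739.40.
Convert at spot and invest in BRL: 7,900,000 × 6.604 × 1.008750 = BRL 52,628,101.50.
The quoted forward overvalues GBP, so borrow BRL, buy GBP at spot, deposit the GBP at 3.27%, and sell the proceeds forward at 6.544.
Arbitrage profit = |53,810,739.40 − 52,628,101.50| = BRL 1,182,638.

BRL 1,182,638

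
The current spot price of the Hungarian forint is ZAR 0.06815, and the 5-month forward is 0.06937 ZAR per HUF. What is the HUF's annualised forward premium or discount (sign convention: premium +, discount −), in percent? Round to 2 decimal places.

T = 5/12 years.
(F − S)/S = (0.06937 − 0.06815)/0.06815 = 0.0179017.
Annualise by dividing by T: 0.0179017 / (5/12) = 0.042964 → 4.30%.

+4.30%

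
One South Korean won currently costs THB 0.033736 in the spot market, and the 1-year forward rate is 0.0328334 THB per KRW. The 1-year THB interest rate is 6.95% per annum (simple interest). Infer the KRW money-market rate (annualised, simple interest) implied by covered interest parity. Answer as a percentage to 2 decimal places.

9.89%

T = 1 year.
By CIP, F/S equals the THB-to-KRW growth ratio: 0.0328334/0.033736 = 0.9732452.
THB growth factor: 1 + 0.0695×1 = 1.069500.
That pins the KRW growth at 1.0989009.
(1.0989009 − 1)/T = 0.098901, i.e. 9.89%.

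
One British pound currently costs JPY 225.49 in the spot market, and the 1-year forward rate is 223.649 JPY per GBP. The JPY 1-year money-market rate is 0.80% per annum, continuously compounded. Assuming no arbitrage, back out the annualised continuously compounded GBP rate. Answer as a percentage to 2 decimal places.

T = 1 year.
F/S = 223.649/225.49 = 0.9918356 = (growth of JPY) / (growth of GBP).
The JPY side grows by e^(0.0080×1) = 1.0080321.
That pins the GBP growth at 1.0163298.
Take logs: ln 1.0163298 / 1 = 0.016198, so 1.62%.

1.62%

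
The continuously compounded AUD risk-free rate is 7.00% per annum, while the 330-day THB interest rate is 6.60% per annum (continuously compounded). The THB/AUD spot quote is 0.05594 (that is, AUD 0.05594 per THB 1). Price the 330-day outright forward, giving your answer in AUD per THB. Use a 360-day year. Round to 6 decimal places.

T = 330/360 years.
Growth of 1 AUD over T: e^(0.0700×330/360) = 1.0662701.
THB growth factor: e^(0.0660×330/360) = 1.0623676.
CIP: F = S · (grow AUD)/(grow THB) = 0.05594 × 1.0662701/1.0623676 = 0.05614549 AUD per THB.

0.056145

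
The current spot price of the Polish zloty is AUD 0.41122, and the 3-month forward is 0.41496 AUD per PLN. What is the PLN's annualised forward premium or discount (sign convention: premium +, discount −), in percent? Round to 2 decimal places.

T = 3/12 years.
Period premium: (0.41496 − 0.41122)/0.41122 = 0.0090949.
×(1/T) gives 3.64% p.a.

+3.64%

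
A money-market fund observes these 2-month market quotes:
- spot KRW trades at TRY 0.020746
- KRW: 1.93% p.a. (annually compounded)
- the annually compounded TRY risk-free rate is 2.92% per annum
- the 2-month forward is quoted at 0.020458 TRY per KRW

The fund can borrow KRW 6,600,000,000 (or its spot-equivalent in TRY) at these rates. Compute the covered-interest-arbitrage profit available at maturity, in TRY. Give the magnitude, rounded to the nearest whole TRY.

TRY 2,128,325

T = 2/12 years.
Route A — deposit KRW, sell forward: 6,600,000,000 × 1.00319110029 × 0.020458 = TRY 135,453,671.30.
Route B — convert at spot, deposit TRY: 6,600,000,000 × 0.020746 × 1.00480849077 = TRY 137,581,995.87.
The quoted forward undervalues KRW, so borrow KRW, convert to TRY at spot, deposit the TRY at 2.92%, and buy KRW forward at 0.020458 to cover the loan.
Profit = 137,581,995.87 − 135,453,671.30 = TRY 2,128,325.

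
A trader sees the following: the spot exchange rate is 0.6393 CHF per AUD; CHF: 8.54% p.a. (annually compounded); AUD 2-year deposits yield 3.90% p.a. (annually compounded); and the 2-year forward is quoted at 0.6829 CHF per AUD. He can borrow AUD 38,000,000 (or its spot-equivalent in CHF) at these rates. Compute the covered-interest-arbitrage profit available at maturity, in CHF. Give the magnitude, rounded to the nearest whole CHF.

T = 2 years.
Invest the AUD and cover forward: 38,000,000 × 1.079521 × 0.6829 = CHF 28,013,785.85.
Convert at spot and invest in CHF: 38,000,000 × 0.6393 × 1.17809316 = CHF 28,619,888.37.
The quoted forward undervalues AUD, so borrow AUD, convert to CHF at spot, deposit the CHF at 8.54%, and buy AUD forward at 0.6829 to cover the loan.
Profit = 28,619,888.37 − 28,013,785.85 = CHF 606,103.

CHF 606,103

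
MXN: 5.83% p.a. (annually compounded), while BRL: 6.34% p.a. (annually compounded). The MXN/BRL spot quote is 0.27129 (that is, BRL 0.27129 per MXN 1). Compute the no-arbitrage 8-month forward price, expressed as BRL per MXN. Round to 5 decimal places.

T = 8/12 years.
BRL accumulates by (1 + 0.0634)^(8/12) = 1.0418322.
MXN growth factor: (1 + 0.0583)^(8/12) = 1.0384985.
Forward (BRL per MXN) = 0.27129 × 1.0418322 / 1.0384985 = 0.2721609.

0.27216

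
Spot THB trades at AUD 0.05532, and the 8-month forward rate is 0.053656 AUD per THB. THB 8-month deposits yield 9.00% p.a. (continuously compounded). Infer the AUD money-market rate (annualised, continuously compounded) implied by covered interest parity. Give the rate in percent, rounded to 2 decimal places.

4.42%

T = 8/12 years.
F/S = 0.053656/0.05532 = 0.9699205 = (growth of AUD) / (growth of THB).
THB growth factor: e^(0.0900×8/12) = 1.0618365.
That pins the AUD growth at 1.029897.
Take logs: ln 1.029897 / (8/12) = 0.044188, so 4.42%.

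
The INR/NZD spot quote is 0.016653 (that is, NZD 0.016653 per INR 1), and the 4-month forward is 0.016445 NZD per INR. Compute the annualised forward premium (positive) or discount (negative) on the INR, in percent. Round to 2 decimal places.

-3.75%

T = 4/12 years.
INR trades forward at -1.24902% vs spot over the period.
Annualise by dividing by T: -0.0124902 / (4/12) = -0.037471 → -3.75%.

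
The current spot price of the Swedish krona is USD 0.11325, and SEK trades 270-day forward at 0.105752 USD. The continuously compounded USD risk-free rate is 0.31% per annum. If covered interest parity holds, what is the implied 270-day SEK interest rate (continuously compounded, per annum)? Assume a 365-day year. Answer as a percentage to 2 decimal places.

T = 270/365 years.
F/S = 0.105752/0.11325 = 0.9337925 = (growth of USD) / (growth of SEK).
USD growth factor: e^(0.0031×270/365) = 1.0022958.
So the SEK growth factor = 1.0733603.
r = ln(1.0733603)/(270/365) = 0.095703 → 9.57%.

9.57%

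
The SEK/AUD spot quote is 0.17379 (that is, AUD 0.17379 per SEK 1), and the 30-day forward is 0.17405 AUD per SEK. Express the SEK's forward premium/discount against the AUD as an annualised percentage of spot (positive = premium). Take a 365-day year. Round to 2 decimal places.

T = 30/365 years.
Period premium: (0.17405 − 0.17379)/0.17379 = 0.0014961.
Per annum: 0.0014961 / (30/365) = 0.018203 = 1.82%.

+1.82%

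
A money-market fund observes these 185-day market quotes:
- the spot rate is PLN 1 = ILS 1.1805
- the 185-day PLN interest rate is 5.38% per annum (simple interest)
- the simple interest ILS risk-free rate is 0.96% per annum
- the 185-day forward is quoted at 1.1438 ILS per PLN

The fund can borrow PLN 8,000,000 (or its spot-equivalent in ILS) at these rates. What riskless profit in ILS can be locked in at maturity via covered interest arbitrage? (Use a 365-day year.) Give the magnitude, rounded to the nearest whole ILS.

ILS 90,035

T = 185/365 years.
Keep in PLN, deliver into the forward: 8,000,000·1.027268493·1.1438 = ILS 9,399,917.62.
Swap to ILS now, deposit: 8,000,000·1.1805·1.004865753 = ILS 9,489,952.17.
The quoted forward undervalues PLN, so borrow PLN, convert to ILS at spot, deposit the ILS at 0.96%, and buy PLN forward at 1.1438 to cover the loan.
Arbitrage profit = |9,399,917.62 − 9,489,952.17| = ILS 90,035.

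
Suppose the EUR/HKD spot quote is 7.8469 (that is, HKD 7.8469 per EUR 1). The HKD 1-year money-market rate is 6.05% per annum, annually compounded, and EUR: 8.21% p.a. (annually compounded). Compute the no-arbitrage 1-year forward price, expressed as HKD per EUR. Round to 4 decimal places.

7.6903

T = 1 year.
HKD accumulates by (1 + 0.0605)^1 = 1.060500.
EUR accumulates by (1 + 0.0821)^1 = 1.082100.
Forward (HKD per EUR) = 7.8469 × 1.060500 / 1.082100 = 7.690267.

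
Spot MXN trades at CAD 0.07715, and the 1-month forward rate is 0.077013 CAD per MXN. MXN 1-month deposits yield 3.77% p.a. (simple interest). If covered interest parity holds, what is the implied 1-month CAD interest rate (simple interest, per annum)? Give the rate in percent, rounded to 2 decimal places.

1.63%

T = 1/12 years.
F/S = 0.077013/0.07715 = 0.9982242 = (growth of CAD) / (growth of MXN).
The MXN side grows by 1 + 0.0377×1/12 = 1.0031417.
So the CAD growth factor = 1.0013603.
r = (1.0013603 − 1)/(1/12) = 0.016324 → 1.63%.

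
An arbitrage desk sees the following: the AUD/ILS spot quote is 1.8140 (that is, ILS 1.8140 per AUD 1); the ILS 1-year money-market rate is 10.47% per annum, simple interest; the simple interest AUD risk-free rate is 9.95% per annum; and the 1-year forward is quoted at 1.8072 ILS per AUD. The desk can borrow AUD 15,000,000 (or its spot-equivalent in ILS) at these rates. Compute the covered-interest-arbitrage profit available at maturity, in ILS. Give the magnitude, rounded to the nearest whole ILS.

ILS 253,641

T = 1 year.
Keep in AUD, deliver into the forward: 15,000,000·1.099500·1.8072 = ILS 29,805,246.00.
Swap to ILS now, deposit: 15,000,000·1.8140·1.104700 = ILS 30,058,887.00.
The quoted forward undervalues AUD, so borrow AUD, convert to ILS at spot, deposit the ILS at 10.47%, and buy AUD forward at 1.8072 to cover the loan.
Arbitrage profit = |29,805,246.00 − 30,058,887.00| = ILS 253,641.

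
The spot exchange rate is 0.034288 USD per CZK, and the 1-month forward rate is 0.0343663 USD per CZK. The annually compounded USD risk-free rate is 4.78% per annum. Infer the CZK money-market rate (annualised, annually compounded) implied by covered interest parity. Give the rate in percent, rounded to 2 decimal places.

1.95%

T = 1/12 years.
By CIP, F/S equals the USD-to-CZK growth ratio: 0.0343663/0.034288 = 1.0022836.
USD growth factor: (1 + 0.0478)^(1/12) = 1.0038986.
That pins the CZK growth at 1.0016113.
r = 1.0016113^(12/1) − 1 = 0.019508 → 1.95%.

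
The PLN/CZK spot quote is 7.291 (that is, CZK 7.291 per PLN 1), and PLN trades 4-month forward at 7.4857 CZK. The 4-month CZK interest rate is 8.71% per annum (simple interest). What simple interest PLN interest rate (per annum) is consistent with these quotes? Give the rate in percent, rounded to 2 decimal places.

T = 4/12 years.
By CIP, F/S equals the CZK-to-PLN growth ratio: 7.4857/7.291 = 1.0267042.
The CZK side grows by 1 + 0.0871×4/12 = 1.0290333.
That pins the PLN growth at 1.0022685.
r = (1.0022685 − 1)/(4/12) = 0.006806 → 0.68%.

0.68%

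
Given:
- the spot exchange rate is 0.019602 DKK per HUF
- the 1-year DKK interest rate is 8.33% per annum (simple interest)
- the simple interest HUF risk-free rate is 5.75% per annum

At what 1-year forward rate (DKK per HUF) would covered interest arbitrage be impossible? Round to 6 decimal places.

T = 1 year.
DKK growth factor: 1 + 0.0833×1 = 1.083300.
Growth of 1 HUF over T: 1 + 0.0575×1 = 1.057500.
So F = 0.019602 × 1.083300 / 1.057500 = 0.02008023 (DKK/HUF).

0.020080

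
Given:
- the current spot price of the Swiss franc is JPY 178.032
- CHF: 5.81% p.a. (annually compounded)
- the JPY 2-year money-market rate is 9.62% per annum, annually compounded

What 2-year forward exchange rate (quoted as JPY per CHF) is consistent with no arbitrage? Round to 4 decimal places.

191.0840

T = 2 years.
JPY accumulates by (1 + 0.0962)^2 = 1.20165444.
CHF growth factor: (1 + 0.0581)^2 = 1.11957561.
Forward (JPY per CHF) = 178.032 × 1.20165444 / 1.11957561 = 191.083962.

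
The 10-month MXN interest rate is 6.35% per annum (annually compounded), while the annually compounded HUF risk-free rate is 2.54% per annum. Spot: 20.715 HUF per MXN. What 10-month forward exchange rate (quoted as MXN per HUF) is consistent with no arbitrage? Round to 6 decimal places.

0.049764

T = 10/12 years.
Growth of 1 HUF over T: (1 + 0.0254)^(10/12) = 1.0211223.
Growth of 1 MXN over T: (1 + 0.0635)^(10/12) = 1.0526433.
Forward (HUF per MXN) = 20.715 × 1.0211223 / 1.0526433 = 20.09470.
Invert for MXN per HUF: 1 / 20.09470 = 0.049764.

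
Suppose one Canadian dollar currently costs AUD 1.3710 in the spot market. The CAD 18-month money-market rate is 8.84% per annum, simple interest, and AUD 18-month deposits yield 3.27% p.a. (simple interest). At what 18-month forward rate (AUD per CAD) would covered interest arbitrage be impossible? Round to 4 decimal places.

T = 18/12 years.
Growth of 1 AUD over T: 1 + 0.0327×18/12 = 1.049050.
CAD accumulates by 1 + 0.0884×18/12 = 1.132600.
So F = 1.371 × 1.049050 / 1.132600 = 1.269864 (AUD/CAD).

1.2699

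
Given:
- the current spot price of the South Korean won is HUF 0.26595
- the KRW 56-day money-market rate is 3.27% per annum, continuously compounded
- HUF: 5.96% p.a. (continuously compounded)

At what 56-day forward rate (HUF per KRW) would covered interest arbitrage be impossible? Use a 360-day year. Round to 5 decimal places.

T = 56/360 years.
Growth of 1 HUF over T: e^(0.0596×56/360) = 1.0093142.
KRW growth factor: e^(0.0327×56/360) = 1.0050996.
CIP: F = S · (grow HUF)/(grow KRW) = 0.26595 × 1.0093142/1.0050996 = 0.2670652 HUF per KRW.

0.26707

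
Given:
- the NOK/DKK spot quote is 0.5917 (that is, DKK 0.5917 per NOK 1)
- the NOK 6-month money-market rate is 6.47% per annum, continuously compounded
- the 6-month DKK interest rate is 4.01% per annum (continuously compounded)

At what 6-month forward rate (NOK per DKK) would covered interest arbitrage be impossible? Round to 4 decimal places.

1.7110

T = 6/12 years.
Growth of 1 DKK over T: e^(0.0401×6/12) = 1.0202524.
NOK growth factor: e^(0.0647×6/12) = 1.0328789.
CIP: F = S · (grow DKK)/(grow NOK) = 0.5917 × 1.0202524/1.0328789 = 0.5844667 DKK per NOK.
Invert for NOK per DKK: 1 / 0.5844667 = 1.7110.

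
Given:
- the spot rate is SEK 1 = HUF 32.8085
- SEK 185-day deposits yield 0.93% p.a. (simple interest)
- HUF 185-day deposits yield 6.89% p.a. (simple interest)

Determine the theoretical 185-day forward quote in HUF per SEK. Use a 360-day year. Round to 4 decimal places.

T = 185/360 years.
HUF accumulates by 1 + 0.0689×185/360 = 1.03540694.
SEK growth factor: 1 + 0.0093×185/360 = 1.00477917.
Forward (HUF per SEK) = 32.8085 × 1.03540694 / 1.00477917 = 33.808572.

33.8086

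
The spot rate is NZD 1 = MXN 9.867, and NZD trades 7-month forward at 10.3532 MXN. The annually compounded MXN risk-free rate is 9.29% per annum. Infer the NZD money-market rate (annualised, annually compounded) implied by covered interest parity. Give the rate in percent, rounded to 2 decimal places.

0.64%

T = 7/12 years.
F/S = 10.3532/9.867 = 1.0492754 = (growth of MXN) / (growth of NZD).
The MXN side grows by (1 + 0.0929)^(7/12) = 1.0531864.
That pins the NZD growth at 1.0037273.
Annualise: 1.0037273^(12/7) − 1 = 0.006398 = 0.64%.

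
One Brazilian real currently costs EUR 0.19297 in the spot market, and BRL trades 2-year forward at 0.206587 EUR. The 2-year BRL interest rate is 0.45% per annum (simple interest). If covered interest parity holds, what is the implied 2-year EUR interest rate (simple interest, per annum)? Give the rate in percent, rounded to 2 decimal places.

4.01%

T = 2 years.
CIP gives F = S · g_EUR/g_BRL, so g_EUR/g_BRL = 0.206587/0.19297 = 1.0705654.
The BRL side grows by 1 + 0.0045×2 = 1.009000.
That pins the EUR growth at 1.0802005.
r = (1.0802005 − 1)/2 = 0.040100 → 4.01%.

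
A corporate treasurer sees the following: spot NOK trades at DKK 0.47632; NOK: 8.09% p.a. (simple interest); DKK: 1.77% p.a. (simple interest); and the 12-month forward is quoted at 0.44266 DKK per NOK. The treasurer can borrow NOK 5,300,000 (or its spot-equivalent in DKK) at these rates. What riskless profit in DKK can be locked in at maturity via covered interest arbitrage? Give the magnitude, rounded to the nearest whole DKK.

T = 1 year.
Keep in NOK, deliver into the forward: 5,300,000·1.080900·0.44266 = DKK 2,535,897.33.
Swap to DKK now, deposit: 5,300,000·0.47632·1.017700 = DKK 2,569,179.58.
The quoted forward undervalues NOK, so borrow NOK, convert to DKK at spot, deposit the DKK at 1.77%, and buy NOK forward at 0.44266 to cover the loan.
The gap between the two covered legs is DKK 33,282.

DKK 33,282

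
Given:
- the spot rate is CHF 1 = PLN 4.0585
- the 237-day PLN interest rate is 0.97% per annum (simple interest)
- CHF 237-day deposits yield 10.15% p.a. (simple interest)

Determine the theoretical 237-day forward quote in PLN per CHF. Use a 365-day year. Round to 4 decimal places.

T = 237/365 years.
PLN accumulates by 1 + 0.0097×237/365 = 1.0062984.
CHF accumulates by 1 + 0.1015×237/365 = 1.0659055.
So F = 4.0585 × 1.0062984 / 1.0659055 = 3.831542 (PLN/CHF).

3.8315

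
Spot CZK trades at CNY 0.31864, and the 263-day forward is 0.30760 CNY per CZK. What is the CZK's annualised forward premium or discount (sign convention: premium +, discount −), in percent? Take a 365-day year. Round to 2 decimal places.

T = 263/365 years.
Period premium: (0.30760 − 0.31864)/0.31864 = -0.0346473.
×(1/T) gives -4.81% p.a.

-4.81%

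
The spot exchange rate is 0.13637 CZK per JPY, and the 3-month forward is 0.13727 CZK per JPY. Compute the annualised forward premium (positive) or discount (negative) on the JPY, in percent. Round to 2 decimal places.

T = 3/12 years.
Period premium: (0.13727 − 0.13637)/0.13637 = 0.0065997.
Per annum: 0.0065997 / (3/12) = 0.026399 = 2.64%.

+2.64%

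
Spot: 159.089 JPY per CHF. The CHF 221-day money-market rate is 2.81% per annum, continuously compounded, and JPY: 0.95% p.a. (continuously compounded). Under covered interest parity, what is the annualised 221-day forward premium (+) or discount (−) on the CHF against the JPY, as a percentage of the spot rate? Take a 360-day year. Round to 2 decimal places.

T = 221/360 years.
No-arbitrage forward: 159.089 × 1.005849 / 1.0173999 = 157.282806 JPY/CHF.
(F − S)/S ÷ T = (157.282806 − 159.089)/159.089/(221/360) = -0.018494 → -1.85%.

-1.85%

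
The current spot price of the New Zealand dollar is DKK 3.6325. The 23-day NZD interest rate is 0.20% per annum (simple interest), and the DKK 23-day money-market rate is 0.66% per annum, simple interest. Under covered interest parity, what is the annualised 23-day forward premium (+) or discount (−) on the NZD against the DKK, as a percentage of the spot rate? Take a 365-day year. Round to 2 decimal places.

+0.46%

T = 23/365 years.
F = S · g_DKK/g_NZD = 3.6325 × 1.0004159/1.000126 = 3.6335529.
Annualised premium = (F − S)/S × (1/T) = (3.6335529 − 3.6325)/3.6325 ÷ (23/365) = 0.46%.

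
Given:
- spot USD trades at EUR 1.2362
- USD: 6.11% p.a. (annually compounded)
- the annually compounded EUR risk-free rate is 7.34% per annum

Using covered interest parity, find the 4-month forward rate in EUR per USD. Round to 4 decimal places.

T = 4/12 years.
EUR growth factor: (1 + 0.0734)^(4/12) = 1.0238913.
USD accumulates by (1 + 0.0611)^(4/12) = 1.0199654.
CIP: F = S · (grow EUR)/(grow USD) = 1.2362 × 1.0238913/1.0199654 = 1.240958 EUR per USD.

1.2410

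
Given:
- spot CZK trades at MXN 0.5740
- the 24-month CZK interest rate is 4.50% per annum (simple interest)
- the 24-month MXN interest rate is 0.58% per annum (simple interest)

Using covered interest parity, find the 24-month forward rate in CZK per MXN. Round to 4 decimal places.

1.8772

T = 2 years.
MXN growth factor: 1 + 0.0058×2 = 1.011600.
Growth of 1 CZK over T: 1 + 0.0450×2 = 1.090000.
So F = 0.574 × 1.011600 / 1.090000 = 0.5327141 (MXN/CZK).
Quoted the other way: 1/0.5327141 = 1.8772 CZK per MXN.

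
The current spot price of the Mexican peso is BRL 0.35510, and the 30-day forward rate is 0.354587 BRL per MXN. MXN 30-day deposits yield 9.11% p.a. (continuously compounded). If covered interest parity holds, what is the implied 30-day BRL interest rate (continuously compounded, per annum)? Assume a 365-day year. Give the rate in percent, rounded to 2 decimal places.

T = 30/365 years.
F/S = 0.354587/0.3551 = 0.9985553 = (growth of BRL) / (growth of MXN).
The MXN side grows by e^(0.0911×30/365) = 1.0075158.
So the BRL growth factor = 1.0060602.
r = ln(1.0060602)/(30/365) = 0.073510 → 7.35%.

7.35%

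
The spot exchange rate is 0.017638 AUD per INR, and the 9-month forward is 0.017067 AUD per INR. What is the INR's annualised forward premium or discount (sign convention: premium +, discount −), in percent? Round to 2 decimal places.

T = 9/12 years.
INR trades forward at -3.23733% vs spot over the period.
Annualise by dividing by T: -0.0323733 / (9/12) = -0.043164 → -4.32%.

-4.32%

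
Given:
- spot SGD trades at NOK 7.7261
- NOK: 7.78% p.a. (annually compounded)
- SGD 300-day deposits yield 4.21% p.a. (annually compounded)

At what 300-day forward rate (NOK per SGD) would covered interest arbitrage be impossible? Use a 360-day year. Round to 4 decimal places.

7.9460

T = 300/360 years.
NOK growth factor: (1 + 0.0778)^(300/360) = 1.0644252.
SGD accumulates by (1 + 0.0421)^(300/360) = 1.0349622.
So F = 7.7261 × 1.0644252 / 1.0349622 = 7.946044 (NOK/SGD).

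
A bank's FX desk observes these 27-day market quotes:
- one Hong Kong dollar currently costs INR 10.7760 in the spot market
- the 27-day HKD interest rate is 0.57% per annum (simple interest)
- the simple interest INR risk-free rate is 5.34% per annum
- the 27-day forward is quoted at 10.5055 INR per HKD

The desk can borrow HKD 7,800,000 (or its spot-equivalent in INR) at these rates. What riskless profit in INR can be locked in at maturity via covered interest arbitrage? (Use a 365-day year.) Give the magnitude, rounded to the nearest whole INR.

T = 27/365 years.
Keep in HKD, deliver into the forward: 7,800,000·1.0004216438·10.5055 = INR 81,977,450.72.
Swap to INR now, deposit: 7,800,000·10.7760·1.003950137 = INR 84,384,820.08.
The quoted forward undervalues HKD, so borrow HKD, convert to INR at spot, deposit the INR at 5.34%, and buy HKD forward at 10.5055 to cover the loan.
Arbitrage profit = |81,977,450.72 − 84,384,820.08| = INR 2,407,369.

INR 2,407,369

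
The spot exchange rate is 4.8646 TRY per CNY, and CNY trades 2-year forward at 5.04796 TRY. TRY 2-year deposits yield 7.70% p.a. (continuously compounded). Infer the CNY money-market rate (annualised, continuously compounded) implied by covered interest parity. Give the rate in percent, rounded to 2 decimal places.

T = 2 years.
CIP gives F = S · g_TRY/g_CNY, so g_TRY/g_CNY = 5.04796/4.8646 = 1.0376927.
The TRY side grows by e^(0.0770×2) = 1.1664909.
Hence g_CNY = 1.1241198.
Take logs: ln 1.1241198 / 2 = 0.058500, so 5.85%.

5.85%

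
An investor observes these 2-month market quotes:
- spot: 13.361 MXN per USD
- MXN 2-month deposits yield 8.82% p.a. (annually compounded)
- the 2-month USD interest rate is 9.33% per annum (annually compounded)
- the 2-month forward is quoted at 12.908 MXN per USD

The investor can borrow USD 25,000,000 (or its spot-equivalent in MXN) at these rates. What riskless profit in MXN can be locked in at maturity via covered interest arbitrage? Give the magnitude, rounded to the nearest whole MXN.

T = 2/12 years.
Route A — deposit USD, sell forward: 25,000,000 × 1.01497783442 × 12.908 = MXN 327,533,347.17.
Route B — convert at spot, deposit MXN: 25,000,000 × 13.361 × 1.01418718884 = MXN 338,763,875.75.
The quoted forward undervalues USD, so borrow USD, convert to MXN at spot, deposit the MXN at 8.82%, and buy USD forward at 12.908 to cover the loan.
Profit = 338,763,875.75 − 327,533,347.17 = MXN 11,230,529.

MXN 11,230,529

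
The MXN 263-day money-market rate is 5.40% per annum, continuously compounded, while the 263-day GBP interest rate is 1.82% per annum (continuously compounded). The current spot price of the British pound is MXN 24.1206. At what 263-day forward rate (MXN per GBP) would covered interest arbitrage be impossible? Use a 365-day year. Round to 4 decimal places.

24.7509

T = 263/365 years.
Growth of 1 MXN over T: e^(0.0540×263/365) = 1.03967648.
GBP growth factor: e^(0.0182×263/365) = 1.01320034.
So F = 24.1206 × 1.03967648 / 1.01320034 = 24.750900 (MXN/GBP).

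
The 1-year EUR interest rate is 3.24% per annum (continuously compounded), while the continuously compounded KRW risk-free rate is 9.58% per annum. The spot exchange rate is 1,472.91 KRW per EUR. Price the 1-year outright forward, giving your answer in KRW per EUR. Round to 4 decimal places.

1569.3163

T = 1 year.
KRW growth factor: e^(0.0958×1) = 1.1005389342.
EUR growth factor: e^(0.0324×1) = 1.0329305949.
So F = 1472.91 × 1.1005389342 / 1.0329305949 = 1569.316283 (KRW/EUR).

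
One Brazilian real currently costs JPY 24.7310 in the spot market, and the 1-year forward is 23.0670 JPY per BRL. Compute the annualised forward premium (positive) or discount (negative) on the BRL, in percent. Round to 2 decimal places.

-6.73%

T = 1 year.
Period premium: (23.0670 − 24.731)/24.731 = -0.0672840.
×(1/T) gives -6.73% p.a.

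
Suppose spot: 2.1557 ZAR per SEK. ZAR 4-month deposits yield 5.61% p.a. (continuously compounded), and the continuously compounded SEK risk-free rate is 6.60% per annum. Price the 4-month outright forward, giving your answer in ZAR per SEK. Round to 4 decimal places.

T = 4/12 years.
ZAR growth factor: e^(0.0561×4/12) = 1.0188759.
SEK accumulates by e^(0.0660×4/12) = 1.0222438.
So F = 2.1557 × 1.0188759 / 1.0222438 = 2.148598 (ZAR/SEK).

2.1486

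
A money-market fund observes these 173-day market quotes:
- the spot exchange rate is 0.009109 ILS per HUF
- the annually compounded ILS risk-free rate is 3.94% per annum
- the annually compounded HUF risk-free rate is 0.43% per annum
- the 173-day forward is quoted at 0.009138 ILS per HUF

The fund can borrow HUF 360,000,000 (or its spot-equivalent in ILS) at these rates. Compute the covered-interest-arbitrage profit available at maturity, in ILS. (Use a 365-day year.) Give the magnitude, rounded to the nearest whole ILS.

ILS 43,479

T = 173/365 years.
Route A — deposit HUF, sell forward: 360,000,000 × 1.002035782 × 0.009138 = ILS 3,296,377.07.
Route B — convert at spot, deposit ILS: 360,000,000 × 0.009109 × 1.018484786 = ILS 3,339,856.05.
The quoted forward undervalues HUF, so borrow HUF, convert to ILS at spot, deposit the ILS at 3.94%, and buy HUF forward at 0.009138 to cover the loan.
The gap between the two covered legs is ILS 43,479.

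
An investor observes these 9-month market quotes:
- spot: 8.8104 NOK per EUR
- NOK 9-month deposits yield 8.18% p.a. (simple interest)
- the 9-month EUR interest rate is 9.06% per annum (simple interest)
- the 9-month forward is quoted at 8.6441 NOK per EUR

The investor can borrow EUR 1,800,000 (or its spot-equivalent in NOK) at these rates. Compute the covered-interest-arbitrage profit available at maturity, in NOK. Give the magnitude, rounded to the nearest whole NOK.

NOK 215,013

T = 9/12 years.
Route A — deposit EUR, sell forward: 1,800,000 × 1.067950 × 8.6441 = NOK 16,616,639.87.
Route B — convert at spot, deposit NOK: 1,800,000 × 8.8104 × 1.061350 = NOK 16,831,652.47.
The quoted forward undervalues EUR, so borrow EUR, convert to NOK at spot, deposit the NOK at 8.18%, and buy EUR forward at 8.6441 to cover the loan.
Arbitrage profit = |16,616,639.87 − 16,831,652.47| = NOK 215,013.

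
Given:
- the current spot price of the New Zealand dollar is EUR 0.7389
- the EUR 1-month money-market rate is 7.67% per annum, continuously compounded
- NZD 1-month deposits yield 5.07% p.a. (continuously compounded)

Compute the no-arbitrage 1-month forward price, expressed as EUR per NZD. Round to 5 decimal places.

T = 1/12 years.
Growth of 1 EUR over T: e^(0.0767×1/12) = 1.0064121.
Growth of 1 NZD over T: e^(0.0507×1/12) = 1.0042339.
Forward (EUR per NZD) = 0.7389 × 1.0064121 / 1.0042339 = 0.7405027.

0.74050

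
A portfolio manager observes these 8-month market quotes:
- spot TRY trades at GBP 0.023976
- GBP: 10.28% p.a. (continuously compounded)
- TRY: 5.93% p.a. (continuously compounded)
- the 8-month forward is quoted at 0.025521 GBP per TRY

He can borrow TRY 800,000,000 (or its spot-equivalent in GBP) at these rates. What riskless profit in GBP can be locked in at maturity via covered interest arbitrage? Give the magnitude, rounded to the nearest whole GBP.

T = 8/12 years.
Keep in TRY, deliver into the forward: 800,000,000·1.0403251758·0.025521 = GBP 21,240,111.05.
Swap to GBP now, deposit: 800,000,000·0.023976·1.0709363222 = GBP 20,541,415.41.
The quoted forward overvalues TRY, so borrow GBP, buy TRY at spot, deposit the TRY at 5.93%, and sell the proceeds forward at 0.025521.
The gap between the two covered legs is GBP 698,696.

GBP 698,696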